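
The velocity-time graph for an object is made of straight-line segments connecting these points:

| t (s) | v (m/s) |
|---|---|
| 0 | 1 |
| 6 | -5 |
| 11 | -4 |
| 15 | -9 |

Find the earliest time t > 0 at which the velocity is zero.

v changes sign on 0–6 s (from 1 to -5); the graph is linear there, so v = 0 at t = 0 + (-1)·(6 − 0)/(-5 − 1) = 1 s.

t = 1 s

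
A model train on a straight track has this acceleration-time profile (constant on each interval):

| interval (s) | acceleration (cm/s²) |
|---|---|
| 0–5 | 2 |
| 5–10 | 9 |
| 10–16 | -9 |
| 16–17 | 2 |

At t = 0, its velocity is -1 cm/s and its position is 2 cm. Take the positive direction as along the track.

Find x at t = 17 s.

On each constant-a segment, Δv = aΔt and Δx = v₀Δt + ½aΔt²; chain segment to segment.
0–5 s: v starts -1 cm/s; Δx = -1·5 + ½·2·5² = 20 cm; v ends 9 cm/s.
5–10 s: v starts 9 cm/s; Δx = 9·5 + ½·9·5² = 157.5 cm; v ends 54 cm/s.
10–16 s: v starts 54 cm/s; Δx = 54·6 + ½·-9·6² = 162 cm; v ends 0 cm/s.
16–17 s: v starts 0 cm/s; Δx = 0·1 + ½·2·1² = 1 cm; v ends 2 cm/s.
x(17) = 2 + Σ Δx = 342.5 cm.

342.5 cm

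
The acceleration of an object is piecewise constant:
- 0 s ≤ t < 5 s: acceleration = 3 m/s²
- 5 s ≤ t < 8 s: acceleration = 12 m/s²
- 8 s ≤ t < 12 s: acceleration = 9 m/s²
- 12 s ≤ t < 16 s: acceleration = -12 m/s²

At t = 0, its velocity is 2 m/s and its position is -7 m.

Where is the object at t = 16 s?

689.5 m

On each constant-a segment, Δv = aΔt and Δx = v₀Δt + ½aΔt²; chain segment to segment.
0–5 s: v starts 2 m/s; Δx = 2·5 + ½·3·5² = 47.5 m; v ends 17 m/s.
5–8 s: v starts 17 m/s; Δx = 17·3 + ½·12·3² = 105 m; v ends 53 m/s.
8–12 s: v starts 53 m/s; Δx = 53·4 + ½·9·4² = 284 m; v ends 89 m/s.
12–16 s: v starts 89 m/s; Δx = 89·4 + ½·-12·4² = 260 m; v ends 41 m/s.
x(16) = -7 + Σ Δx = 689.5 m.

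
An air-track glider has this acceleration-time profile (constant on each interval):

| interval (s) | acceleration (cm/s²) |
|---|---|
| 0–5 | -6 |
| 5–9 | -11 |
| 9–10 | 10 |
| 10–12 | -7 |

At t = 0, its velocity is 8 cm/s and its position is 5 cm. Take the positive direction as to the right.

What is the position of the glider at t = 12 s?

-393 cm

On each constant-a segment, Δv = aΔt and Δx = v₀Δt + ½aΔt²; chain segment to segment.
0–5 s: v starts 8 cm/s; Δx = 8·5 + ½·-6·5² = -35 cm; v ends -22 cm/s.
5–9 s: v starts -22 cm/s; Δx = -22·4 + ½·-11·4² = -176 cm; v ends -66 cm/s.
9–10 s: v starts -66 cm/s; Δx = -66·1 + ½·10·1² = -61 cm; v ends -56 cm/s.
10–12 s: v starts -56 cm/s; Δx = -56·2 + ½·-7·2² = -126 cm; v ends -70 cm/s.
x(12) = 5 + Σ Δx = -393 cm.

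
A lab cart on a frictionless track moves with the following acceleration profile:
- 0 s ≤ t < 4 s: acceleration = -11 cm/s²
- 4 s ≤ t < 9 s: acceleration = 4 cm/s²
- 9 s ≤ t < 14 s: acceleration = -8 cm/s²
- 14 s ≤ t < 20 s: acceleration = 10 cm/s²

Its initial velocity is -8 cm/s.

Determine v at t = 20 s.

Δv equals the area under the a-t graph; then v = v₀ + Δv.
0–4 s: -11 × 4 = -44 cm/s
4–9 s: 4 × 5 = 20 cm/s
9–14 s: -8 × 5 = -40 cm/s
14–20 s: 10 × 6 = 60 cm/s
Δv = -4 cm/s, so v(20) = -8 + (-4) = -12 cm/s.

-12 cm/s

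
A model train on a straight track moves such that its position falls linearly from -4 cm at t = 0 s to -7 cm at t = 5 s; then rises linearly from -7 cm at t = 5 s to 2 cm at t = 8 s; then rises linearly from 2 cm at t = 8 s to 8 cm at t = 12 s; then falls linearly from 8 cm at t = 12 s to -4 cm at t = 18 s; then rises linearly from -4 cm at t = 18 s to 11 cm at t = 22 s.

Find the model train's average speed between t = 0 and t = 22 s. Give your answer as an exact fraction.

Average speed = (total path length)/(elapsed time); on a piecewise-linear x-t graph the path length is Σ|Δx|.
0–5 s: |Δx| = |-7 − -4| = 3 cm
5–8 s: |Δx| = |2 − -7| = 9 cm
8–12 s: |Δx| = |8 − 2| = 6 cm
12–18 s: |Δx| = |-4 − 8| = 12 cm
18–22 s: |Δx| = |11 − -4| = 15 cm
Total path = 45 cm; average speed = 45/22 = 45/22 cm/s.

45/22 cm/s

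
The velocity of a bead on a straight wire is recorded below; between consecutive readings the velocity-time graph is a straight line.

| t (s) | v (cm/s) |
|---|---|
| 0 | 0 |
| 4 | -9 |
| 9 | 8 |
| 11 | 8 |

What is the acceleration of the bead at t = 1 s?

Acceleration is the slope of the v-t graph on 0–4 s: (-9 − 0)/(4 − 0) = -2.25 cm/s².

-2.25 cm/s²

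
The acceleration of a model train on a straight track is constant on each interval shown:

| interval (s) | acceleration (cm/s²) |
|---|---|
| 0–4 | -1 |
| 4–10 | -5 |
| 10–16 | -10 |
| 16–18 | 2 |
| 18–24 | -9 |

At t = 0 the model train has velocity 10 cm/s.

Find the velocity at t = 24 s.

-134 cm/s

Δv equals the area under the a-t graph; then v = v₀ + Δv.
0–4 s: -1 × 4 = -4 cm/s
4–10 s: -5 × 6 = -30 cm/s
10–16 s: -10 × 6 = -60 cm/s
16–18 s: 2 × 2 = 4 cm/s
18–24 s: -9 × 6 = -54 cm/s
Δv = -144 cm/s, so v(24) = 10 + (-144) = -134 cm/s.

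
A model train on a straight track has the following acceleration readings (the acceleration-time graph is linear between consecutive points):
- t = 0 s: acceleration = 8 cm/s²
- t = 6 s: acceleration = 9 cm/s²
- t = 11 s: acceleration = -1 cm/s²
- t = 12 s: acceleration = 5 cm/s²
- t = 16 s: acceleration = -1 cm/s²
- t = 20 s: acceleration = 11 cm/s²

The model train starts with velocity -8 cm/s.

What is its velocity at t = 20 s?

93 cm/s

Δv equals the area under the a-t graph; then v = v₀ + Δv.
0–6 s: ½(8 + 9)(6) = 51 cm/s
6–11 s: ½(9 + -1)(5) = 20 cm/s
11–12 s: ½(-1 + 5)(1) = 2 cm/s
12–16 s: ½(5 + -1)(4) = 8 cm/s
16–20 s: ½(-1 + 11)(4) = 20 cm/s
Δv = 101 cm/s, so v(20) = -8 + (101) = 93 cm/s.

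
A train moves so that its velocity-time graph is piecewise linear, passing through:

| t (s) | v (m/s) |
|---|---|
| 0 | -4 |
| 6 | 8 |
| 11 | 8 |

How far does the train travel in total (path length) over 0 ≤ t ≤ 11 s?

Distance (not displacement) is the total path length: add the absolute areas under v-t.
0–6 s: v = 0 at t = 2 s; triangle areas 4 + 16 = 20 m
6–11 s: |8| × 5 = 40 m
Total distance = 60 m

60 m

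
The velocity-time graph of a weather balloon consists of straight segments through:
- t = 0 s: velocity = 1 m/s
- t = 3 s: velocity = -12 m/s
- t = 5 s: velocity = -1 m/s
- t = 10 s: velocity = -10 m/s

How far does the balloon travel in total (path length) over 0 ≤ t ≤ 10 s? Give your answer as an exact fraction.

744/13 m

Total distance travelled is ∫|v| dt — sum the magnitudes of each area piece.
0–3 s: v = 0 at t = 3/13 s; triangle areas 3/26 + 216/13 = 435/26 m
3–5 s: |½(-12 + -1)(2)| = 13 m
5–10 s: |½(-1 + -10)(5)| = 27.5 m
Total distance = 744/13 m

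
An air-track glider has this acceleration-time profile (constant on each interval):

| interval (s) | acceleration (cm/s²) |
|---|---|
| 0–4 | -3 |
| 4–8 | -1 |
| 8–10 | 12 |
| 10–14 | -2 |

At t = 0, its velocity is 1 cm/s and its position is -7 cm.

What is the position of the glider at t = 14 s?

On each constant-a segment, Δv = aΔt and Δx = v₀Δt + ½aΔt²; chain segment to segment.
0–4 s: v starts 1 cm/s; Δx = 1·4 + ½·-3·4² = -20 cm; v ends -11 cm/s.
4–8 s: v starts -11 cm/s; Δx = -11·4 + ½·-1·4² = -52 cm; v ends -15 cm/s.
8–10 s: v starts -15 cm/s; Δx = -15·2 + ½·12·2² = -6 cm; v ends 9 cm/s.
10–14 s: v starts 9 cm/s; Δx = 9·4 + ½·-2·4² = 20 cm; v ends 1 cm/s.
x(14) = -7 + Σ Δx = -65 cm.

-65 cm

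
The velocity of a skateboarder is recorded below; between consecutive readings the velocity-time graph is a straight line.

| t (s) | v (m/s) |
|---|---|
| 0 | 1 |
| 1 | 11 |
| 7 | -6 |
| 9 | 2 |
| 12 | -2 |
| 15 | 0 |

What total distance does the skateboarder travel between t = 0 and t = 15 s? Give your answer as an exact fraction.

Distance (not displacement) is the total path length: add the absolute areas under v-t.
0–1 s: |½(1 + 11)(1)| = 6 m
1–7 s: v = 0 at t = 83/17 s; triangle areas 363/17 + 108/17 = 471/17 m
7–9 s: v = 0 at t = 8.5 s; triangle areas 4.5 + 0.5 = 5 m
9–12 s: v = 0 at t = 10.5 s; triangle areas 1.5 + 1.5 = 3 m
12–15 s: |½(-2 + 0)(3)| = 3 m
Total distance = 760/17 m

760/17 m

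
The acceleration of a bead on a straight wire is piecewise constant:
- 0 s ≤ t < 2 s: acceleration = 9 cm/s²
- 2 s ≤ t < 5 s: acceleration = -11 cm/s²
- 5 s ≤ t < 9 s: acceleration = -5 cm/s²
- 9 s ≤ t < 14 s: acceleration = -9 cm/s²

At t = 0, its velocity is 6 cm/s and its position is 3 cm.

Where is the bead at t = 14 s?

-278 cm

On each constant-a segment, Δv = aΔt and Δx = v₀Δt + ½aΔt²; chain segment to segment.
0–2 s: v starts 6 cm/s; Δx = 6·2 + ½·9·2² = 30 cm; v ends 24 cm/s.
2–5 s: v starts 24 cm/s; Δx = 24·3 + ½·-11·3² = 22.5 cm; v ends -9 cm/s.
5–9 s: v starts -9 cm/s; Δx = -9·4 + ½·-5·4² = -76 cm; v ends -29 cm/s.
9–14 s: v starts -29 cm/s; Δx = -29·5 + ½·-9·5² = -257.5 cm; v ends -74 cm/s.
x(14) = 3 + Σ Δx = -278 cm.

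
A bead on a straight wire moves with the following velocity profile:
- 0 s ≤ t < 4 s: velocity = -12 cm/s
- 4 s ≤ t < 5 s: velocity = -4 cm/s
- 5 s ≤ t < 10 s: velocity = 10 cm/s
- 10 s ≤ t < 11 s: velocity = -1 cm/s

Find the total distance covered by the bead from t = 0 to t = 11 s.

Distance (not displacement) is the total path length: add the absolute areas under v-t.
0–4 s: |-12| × 4 = 48 cm
4–5 s: |-4| × 1 = 4 cm
5–10 s: |10| × 5 = 50 cm
10–11 s: |-1| × 1 = 1 cm
Total distance = 103 cm

103 cm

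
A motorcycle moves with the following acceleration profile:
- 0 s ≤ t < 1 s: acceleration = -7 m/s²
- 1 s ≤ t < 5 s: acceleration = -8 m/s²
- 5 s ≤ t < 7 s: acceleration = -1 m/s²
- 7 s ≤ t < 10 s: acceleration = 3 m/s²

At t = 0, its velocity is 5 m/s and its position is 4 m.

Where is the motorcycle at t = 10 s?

On each constant-a segment, Δv = aΔt and Δx = v₀Δt + ½aΔt²; chain segment to segment.
0–1 s: v starts 5 m/s; Δx = 5·1 + ½·-7·1² = 1.5 m; v ends -2 m/s.
1–5 s: v starts -2 m/s; Δx = -2·4 + ½·-8·4² = -72 m; v ends -34 m/s.
5–7 s: v starts -34 m/s; Δx = -34·2 + ½·-1·2² = -70 m; v ends -36 m/s.
7–10 s: v starts -36 m/s; Δx = -36·3 + ½·3·3² = -94.5 m; v ends -27 m/s.
x(10) = 4 + Σ Δx = -231 m.

-231 m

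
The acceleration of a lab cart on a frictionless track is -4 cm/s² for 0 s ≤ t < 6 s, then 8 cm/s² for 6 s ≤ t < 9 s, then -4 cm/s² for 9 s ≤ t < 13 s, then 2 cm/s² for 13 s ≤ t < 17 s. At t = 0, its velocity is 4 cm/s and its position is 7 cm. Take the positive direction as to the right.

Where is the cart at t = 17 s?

-113 cm

On each constant-a segment, Δv = aΔt and Δx = v₀Δt + ½aΔt²; chain segment to segment.
0–6 s: v starts 4 cm/s; Δx = 4·6 + ½·-4·6² = -48 cm; v ends -20 cm/s.
6–9 s: v starts -20 cm/s; Δx = -20·3 + ½·8·3² = -24 cm; v ends 4 cm/s.
9–13 s: v starts 4 cm/s; Δx = 4·4 + ½·-4·4² = -16 cm; v ends -12 cm/s.
13–17 s: v starts -12 cm/s; Δx = -12·4 + ½·2·4² = -32 cm; v ends -4 cm/s.
x(17) = 7 + Σ Δx = -113 cm.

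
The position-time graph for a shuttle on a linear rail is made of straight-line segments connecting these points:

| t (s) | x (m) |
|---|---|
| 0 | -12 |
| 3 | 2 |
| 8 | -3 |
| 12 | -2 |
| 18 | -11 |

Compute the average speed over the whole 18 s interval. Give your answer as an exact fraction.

29/18 m/s

Average speed = (total path length)/(elapsed time); on a piecewise-linear x-t graph the path length is Σ|Δx|.
0–3 s: |Δx| = |2 − -12| = 14 m
3–8 s: |Δx| = |-3 − 2| = 5 m
8–12 s: |Δx| = |-2 − -3| = 1 m
12–18 s: |Δx| = |-11 − -2| = 9 m
Total path = 29 m; average speed = 29/18 = 29/18 m/s.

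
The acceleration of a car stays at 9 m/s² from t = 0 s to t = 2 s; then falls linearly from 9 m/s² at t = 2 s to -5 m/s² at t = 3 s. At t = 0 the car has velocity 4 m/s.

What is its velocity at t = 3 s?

Δv equals the area under the a-t graph; then v = v₀ + Δv.
0–2 s: 9 × 2 = 18 m/s
2–3 s: ½(9 + -5)(1) = 2 m/s
Δv = 20 m/s, so v(3) = 4 + (20) = 24 m/s.

24 m/s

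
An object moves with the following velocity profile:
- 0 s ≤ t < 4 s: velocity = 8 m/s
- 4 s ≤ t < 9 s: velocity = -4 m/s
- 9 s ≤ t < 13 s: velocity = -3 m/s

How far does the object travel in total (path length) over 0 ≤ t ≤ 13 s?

64 m

Total distance travelled is ∫|v| dt — sum the magnitudes of each area piece.
0–4 s: |8| × 4 = 32 m
4–9 s: |-4| × 5 = 20 m
9–13 s: |-3| × 4 = 12 m
Total distance = 64 m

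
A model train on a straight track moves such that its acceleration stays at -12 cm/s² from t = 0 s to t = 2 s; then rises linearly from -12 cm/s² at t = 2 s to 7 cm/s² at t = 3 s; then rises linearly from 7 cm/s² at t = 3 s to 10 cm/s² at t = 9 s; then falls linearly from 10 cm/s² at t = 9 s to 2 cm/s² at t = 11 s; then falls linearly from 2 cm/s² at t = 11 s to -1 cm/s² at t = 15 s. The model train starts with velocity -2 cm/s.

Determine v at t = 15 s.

Δv equals the area under the a-t graph; then v = v₀ + Δv.
0–2 s: -12 × 2 = -24 cm/s
2–3 s: ½(-12 + 7)(1) = -2.5 cm/s
3–9 s: ½(7 + 10)(6) = 51 cm/s
9–11 s: ½(10 + 2)(2) = 12 cm/s
11–15 s: ½(2 + -1)(4) = 2 cm/s
Δv = 38.5 cm/s, so v(15) = -2 + (38.5) = 36.5 cm/s.

36.5 cm/s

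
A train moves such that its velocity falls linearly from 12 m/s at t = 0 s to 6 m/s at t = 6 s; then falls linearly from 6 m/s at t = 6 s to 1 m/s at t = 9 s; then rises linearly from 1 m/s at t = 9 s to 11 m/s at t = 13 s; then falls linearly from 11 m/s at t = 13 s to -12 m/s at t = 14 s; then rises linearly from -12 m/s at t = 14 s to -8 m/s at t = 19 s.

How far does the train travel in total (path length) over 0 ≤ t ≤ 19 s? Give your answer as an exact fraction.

Total distance travelled is ∫|v| dt — sum the magnitudes of each area piece.
0–6 s: |½(12 + 6)(6)| = 54 m
6–9 s: |½(6 + 1)(3)| = 10.5 m
9–13 s: |½(1 + 11)(4)| = 24 m
13–14 s: v = 0 at t = 310/23 s; triangle areas 121/46 + 72/23 = 265/46 m
14–19 s: |½(-12 + -8)(5)| = 50 m
Total distance = 3318/23 m

3318/23 m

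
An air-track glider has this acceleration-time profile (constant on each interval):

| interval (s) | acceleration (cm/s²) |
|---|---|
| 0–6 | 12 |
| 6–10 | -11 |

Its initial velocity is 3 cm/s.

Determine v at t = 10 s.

31 cm/s

Δv equals the area under the a-t graph; then v = v₀ + Δv.
0–6 s: 12 × 6 = 72 cm/s
6–10 s: -11 × 4 = -44 cm/s
Δv = 28 cm/s, so v(10) = 3 + (28) = 31 cm/s.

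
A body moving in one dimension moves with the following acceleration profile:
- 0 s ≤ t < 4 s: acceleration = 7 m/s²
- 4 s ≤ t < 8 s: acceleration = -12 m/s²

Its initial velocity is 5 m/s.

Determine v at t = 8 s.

Δv equals the area under the a-t graph; then v = v₀ + Δv.
0–4 s: 7 × 4 = 28 m/s
4–8 s: -12 × 4 = -48 m/s
Δv = -20 m/s, so v(8) = 5 + (-20) = -15 m/s.

-15 m/s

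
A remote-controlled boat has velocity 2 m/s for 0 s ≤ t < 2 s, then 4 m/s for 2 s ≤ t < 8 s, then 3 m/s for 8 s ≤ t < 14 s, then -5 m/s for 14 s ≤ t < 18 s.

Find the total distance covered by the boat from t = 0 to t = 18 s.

Distance (not displacement) is the total path length: add the absolute areas under v-t.
0–2 s: |2| × 2 = 4 m
2–8 s: |4| × 6 = 24 m
8–14 s: |3| × 6 = 18 m
14–18 s: |-5| × 4 = 20 m
Total distance = 66 m

66 m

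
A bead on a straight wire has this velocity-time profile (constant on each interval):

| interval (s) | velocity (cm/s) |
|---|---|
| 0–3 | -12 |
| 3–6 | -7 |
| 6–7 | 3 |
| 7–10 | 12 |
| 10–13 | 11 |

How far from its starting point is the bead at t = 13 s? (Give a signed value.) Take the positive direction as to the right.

Net displacement equals the area under the velocity-time graph (areas below the axis count negative).
0–3 s: -12 × 3 = -36 cm
3–6 s: -7 × 3 = -21 cm
6–7 s: 3 × 1 = 3 cm
7–10 s: 12 × 3 = 36 cm
10–13 s: 11 × 3 = 33 cm
Net displacement = 15 cm

15 cm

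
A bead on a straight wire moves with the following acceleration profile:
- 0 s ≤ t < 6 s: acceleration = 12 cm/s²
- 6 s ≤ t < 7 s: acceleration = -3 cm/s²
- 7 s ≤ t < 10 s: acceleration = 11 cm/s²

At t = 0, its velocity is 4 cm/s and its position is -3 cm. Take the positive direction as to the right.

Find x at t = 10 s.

On each constant-a segment, Δv = aΔt and Δx = v₀Δt + ½aΔt²; chain segment to segment.
0–6 s: v starts 4 cm/s; Δx = 4·6 + ½·12·6² = 240 cm; v ends 76 cm/s.
6–7 s: v starts 76 cm/s; Δx = 76·1 + ½·-3·1² = 74.5 cm; v ends 73 cm/s.
7–10 s: v starts 73 cm/s; Δx = 73·3 + ½·11·3² = 268.5 cm; v ends 106 cm/s.
x(10) = -3 + Σ Δx = 580 cm.

580 cm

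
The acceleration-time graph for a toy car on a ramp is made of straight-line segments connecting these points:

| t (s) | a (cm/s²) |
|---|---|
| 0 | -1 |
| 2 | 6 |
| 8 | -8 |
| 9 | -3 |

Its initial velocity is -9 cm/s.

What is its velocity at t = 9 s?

Δv equals the area under the a-t graph; then v = v₀ + Δv.
0–2 s: ½(-1 + 6)(2) = 5 cm/s
2–8 s: ½(6 + -8)(6) = -6 cm/s
8–9 s: ½(-8 + -3)(1) = -5.5 cm/s
Δv = -6.5 cm/s, so v(9) = -9 + (-6.5) = -15.5 cm/s.

-15.5 cm/s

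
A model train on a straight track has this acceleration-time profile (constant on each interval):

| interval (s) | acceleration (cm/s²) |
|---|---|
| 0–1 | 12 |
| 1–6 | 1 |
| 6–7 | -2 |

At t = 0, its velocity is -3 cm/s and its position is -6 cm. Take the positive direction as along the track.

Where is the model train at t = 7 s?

On each constant-a segment, Δv = aΔt and Δx = v₀Δt + ½aΔt²; chain segment to segment.
0–1 s: v starts -3 cm/s; Δx = -3·1 + ½·12·1² = 3 cm; v ends 9 cm/s.
1–6 s: v starts 9 cm/s; Δx = 9·5 + ½·1·5² = 57.5 cm; v ends 14 cm/s.
6–7 s: v starts 14 cm/s; Δx = 14·1 + ½·-2·1² = 13 cm; v ends 12 cm/s.
x(7) = -6 + Σ Δx = 67.5 cm.

67.5 cm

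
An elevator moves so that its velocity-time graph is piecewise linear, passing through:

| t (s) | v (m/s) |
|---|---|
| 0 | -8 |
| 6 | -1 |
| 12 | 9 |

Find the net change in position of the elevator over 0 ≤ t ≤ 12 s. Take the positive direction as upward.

-3 m

Net displacement equals the area under the velocity-time graph (areas below the axis count negative).
0–6 s: ½(-8 + -1)(6) = -27 m
6–12 s: ½(-1 + 9)(6) = 24 m
Net displacement = -3 m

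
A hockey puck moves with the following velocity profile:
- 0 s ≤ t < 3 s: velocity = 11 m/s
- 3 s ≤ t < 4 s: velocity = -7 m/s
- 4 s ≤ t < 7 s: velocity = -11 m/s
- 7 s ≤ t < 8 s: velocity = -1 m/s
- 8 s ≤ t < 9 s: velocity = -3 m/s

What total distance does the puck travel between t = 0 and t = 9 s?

77 m

Total distance travelled is ∫|v| dt — sum the magnitudes of each area piece.
0–3 s: |11| × 3 = 33 m
3–4 s: |-7| × 1 = 7 m
4–7 s: |-11| × 3 = 33 m
7–8 s: |-1| × 1 = 1 m
8–9 s: |-3| × 1 = 3 m
Total distance = 77 m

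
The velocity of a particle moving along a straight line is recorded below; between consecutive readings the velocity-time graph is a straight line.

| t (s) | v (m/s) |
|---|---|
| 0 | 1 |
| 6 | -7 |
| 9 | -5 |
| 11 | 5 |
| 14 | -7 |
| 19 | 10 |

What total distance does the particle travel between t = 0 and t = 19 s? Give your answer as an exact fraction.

Total distance travelled is ∫|v| dt — sum the magnitudes of each area piece.
0–6 s: v = 0 at t = 0.75 s; triangle areas 0.375 + 18.375 = 18.75 m
6–9 s: |½(-7 + -5)(3)| = 18 m
9–11 s: v = 0 at t = 10 s; triangle areas 2.5 + 2.5 = 5 m
11–14 s: v = 0 at t = 12.25 s; triangle areas 3.125 + 6.125 = 9.25 m
14–19 s: v = 0 at t = 273/17 s; triangle areas 245/34 + 250/17 = 745/34 m
Total distance = 2479/34 m

2479/34 m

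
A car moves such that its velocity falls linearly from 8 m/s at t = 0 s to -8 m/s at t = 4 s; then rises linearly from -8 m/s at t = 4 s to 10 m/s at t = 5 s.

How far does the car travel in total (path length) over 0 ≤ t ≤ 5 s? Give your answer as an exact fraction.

185/9 m

Total distance travelled is ∫|v| dt — sum the magnitudes of each area piece.
0–4 s: v = 0 at t = 2 s; triangle areas 8 + 8 = 16 m
4–5 s: v = 0 at t = 40/9 s; triangle areas 16/9 + 25/9 = 41/9 m
Total distance = 185/9 m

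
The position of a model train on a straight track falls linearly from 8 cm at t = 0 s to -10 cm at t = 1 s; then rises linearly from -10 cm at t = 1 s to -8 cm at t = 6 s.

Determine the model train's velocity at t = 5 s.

0.4 cm/s

Velocity is the slope of the x-t graph on 1–6 s: (-8 − -10)/(6 − 1) = 0.4 cm/s.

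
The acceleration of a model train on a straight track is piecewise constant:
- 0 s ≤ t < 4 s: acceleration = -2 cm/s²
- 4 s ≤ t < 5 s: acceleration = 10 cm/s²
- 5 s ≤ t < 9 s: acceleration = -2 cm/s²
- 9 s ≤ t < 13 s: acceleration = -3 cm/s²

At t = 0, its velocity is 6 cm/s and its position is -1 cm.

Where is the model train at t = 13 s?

On each constant-a segment, Δv = aΔt and Δx = v₀Δt + ½aΔt²; chain segment to segment.
0–4 s: v starts 6 cm/s; Δx = 6·4 + ½·-2·4² = 8 cm; v ends -2 cm/s.
4–5 s: v starts -2 cm/s; Δx = -2·1 + ½·10·1² = 3 cm; v ends 8 cm/s.
5–9 s: v starts 8 cm/s; Δx = 8·4 + ½·-2·4² = 16 cm; v ends 0 cm/s.
9–13 s: v starts 0 cm/s; Δx = 0·4 + ½·-3·4² = -24 cm; v ends -12 cm/s.
x(13) = -1 + Σ Δx = 2 cm.

2 cm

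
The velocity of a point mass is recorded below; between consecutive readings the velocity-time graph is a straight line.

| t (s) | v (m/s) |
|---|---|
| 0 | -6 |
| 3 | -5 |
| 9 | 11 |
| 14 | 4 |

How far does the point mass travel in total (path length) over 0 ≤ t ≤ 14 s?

81.375 m

Distance (not displacement) is the total path length: add the absolute areas under v-t.
0–3 s: |½(-6 + -5)(3)| = 16.5 m
3–9 s: v = 0 at t = 4.875 s; triangle areas 4.6875 + 22.6875 = 27.375 m
9–14 s: |½(11 + 4)(5)| = 37.5 m
Total distance = 81.375 m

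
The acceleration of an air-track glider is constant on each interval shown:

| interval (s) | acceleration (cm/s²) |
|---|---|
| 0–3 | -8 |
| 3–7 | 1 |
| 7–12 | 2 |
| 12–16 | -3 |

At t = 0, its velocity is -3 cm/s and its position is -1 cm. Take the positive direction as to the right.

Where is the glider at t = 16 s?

On each constant-a segment, Δv = aΔt and Δx = v₀Δt + ½aΔt²; chain segment to segment.
0–3 s: v starts -3 cm/s; Δx = -3·3 + ½·-8·3² = -45 cm; v ends -27 cm/s.
3–7 s: v starts -27 cm/s; Δx = -27·4 + ½·1·4² = -100 cm; v ends -23 cm/s.
7–12 s: v starts -23 cm/s; Δx = -23·5 + ½·2·5² = -90 cm; v ends -13 cm/s.
12–16 s: v starts -13 cm/s; Δx = -13·4 + ½·-3·4² = -76 cm; v ends -25 cm/s.
x(16) = -1 + Σ Δx = -312 cm.

-312 cm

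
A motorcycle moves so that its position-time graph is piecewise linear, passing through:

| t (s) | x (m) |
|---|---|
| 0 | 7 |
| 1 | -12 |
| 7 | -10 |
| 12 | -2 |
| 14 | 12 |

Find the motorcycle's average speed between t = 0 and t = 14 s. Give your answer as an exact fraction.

43/14 m/s

Average speed = (total path length)/(elapsed time); on a piecewise-linear x-t graph the path length is Σ|Δx|.
0–1 s: |Δx| = |-12 − 7| = 19 m
1–7 s: |Δx| = |-10 − -12| = 2 m
7–12 s: |Δx| = |-2 − -10| = 8 m
12–14 s: |Δx| = |12 − -2| = 14 m
Total path = 43 m; average speed = 43/14 = 43/14 m/s.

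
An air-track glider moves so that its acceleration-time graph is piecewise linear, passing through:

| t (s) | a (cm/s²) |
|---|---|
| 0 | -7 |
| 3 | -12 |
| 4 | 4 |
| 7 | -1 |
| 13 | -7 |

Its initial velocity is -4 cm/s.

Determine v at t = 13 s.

-56 cm/s

Δv equals the area under the a-t graph; then v = v₀ + Δv.
0–3 s: ½(-7 + -12)(3) = -28.5 cm/s
3–4 s: ½(-12 + 4)(1) = -4 cm/s
4–7 s: ½(4 + -1)(3) = 4.5 cm/s
7–13 s: ½(-1 + -7)(6) = -24 cm/s
Δv = -52 cm/s, so v(13) = -4 + (-52) = -56 cm/s.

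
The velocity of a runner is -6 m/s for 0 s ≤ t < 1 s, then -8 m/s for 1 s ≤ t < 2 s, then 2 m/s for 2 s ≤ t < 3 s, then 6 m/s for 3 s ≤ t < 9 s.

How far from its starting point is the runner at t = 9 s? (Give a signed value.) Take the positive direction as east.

Net displacement equals the area under the velocity-time graph (areas below the axis count negative).
0–1 s: -6 × 1 = -6 m
1–2 s: -8 × 1 = -8 m
2–3 s: 2 × 1 = 2 m
3–9 s: 6 × 6 = 36 m
Net displacement = 24 m

24 m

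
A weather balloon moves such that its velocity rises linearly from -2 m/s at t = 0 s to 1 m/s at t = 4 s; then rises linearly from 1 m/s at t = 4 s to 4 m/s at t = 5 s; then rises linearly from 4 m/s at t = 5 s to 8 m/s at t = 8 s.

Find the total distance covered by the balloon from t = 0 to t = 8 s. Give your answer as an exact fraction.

143/6 m

Distance (not displacement) is the total path length: add the absolute areas under v-t.
0–4 s: v = 0 at t = 8/3 s; triangle areas 8/3 + 2/3 = 10/3 m
4–5 s: |½(1 + 4)(1)| = 2.5 m
5–8 s: |½(4 + 8)(3)| = 18 m
Total distance = 143/6 m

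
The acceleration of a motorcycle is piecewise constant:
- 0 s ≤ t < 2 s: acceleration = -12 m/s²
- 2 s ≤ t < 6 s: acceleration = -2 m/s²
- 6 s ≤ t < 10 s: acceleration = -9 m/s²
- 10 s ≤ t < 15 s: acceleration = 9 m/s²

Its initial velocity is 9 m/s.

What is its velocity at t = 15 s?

Δv equals the area under the a-t graph; then v = v₀ + Δv.
0–2 s: -12 × 2 = -24 m/s
2–6 s: -2 × 4 = -8 m/s
6–10 s: -9 × 4 = -36 m/s
10–15 s: 9 × 5 = 45 m/s
Δv = -23 m/s, so v(15) = 9 + (-23) = -14 m/s.

-14 m/s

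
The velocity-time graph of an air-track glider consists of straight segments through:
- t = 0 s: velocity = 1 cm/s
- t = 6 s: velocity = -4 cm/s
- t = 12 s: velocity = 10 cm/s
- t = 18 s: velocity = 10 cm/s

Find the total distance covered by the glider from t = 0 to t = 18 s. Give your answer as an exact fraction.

Distance (not displacement) is the total path length: add the absolute areas under v-t.
0–6 s: v = 0 at t = 1.2 s; triangle areas 0.6 + 9.6 = 10.2 cm
6–12 s: v = 0 at t = 54/7 s; triangle areas 24/7 + 150/7 = 174/7 cm
12–18 s: |10| × 6 = 60 cm
Total distance = 3327/35 cm

3327/35 cm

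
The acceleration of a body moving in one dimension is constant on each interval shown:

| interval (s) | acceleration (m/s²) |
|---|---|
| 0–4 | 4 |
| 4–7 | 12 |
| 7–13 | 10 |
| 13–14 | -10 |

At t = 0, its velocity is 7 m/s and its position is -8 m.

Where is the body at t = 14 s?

823 m

On each constant-a segment, Δv = aΔt and Δx = v₀Δt + ½aΔt²; chain segment to segment.
0–4 s: v starts 7 m/s; Δx = 7·4 + ½·4·4² = 60 m; v ends 23 m/s.
4–7 s: v starts 23 m/s; Δx = 23·3 + ½·12·3² = 123 m; v ends 59 m/s.
7–13 s: v starts 59 m/s; Δx = 59·6 + ½·10·6² = 534 m; v ends 119 m/s.
13–14 s: v starts 119 m/s; Δx = 119·1 + ½·-10·1² = 114 m; v ends 109 m/s.
x(14) = -8 + Σ Δx = 823 m.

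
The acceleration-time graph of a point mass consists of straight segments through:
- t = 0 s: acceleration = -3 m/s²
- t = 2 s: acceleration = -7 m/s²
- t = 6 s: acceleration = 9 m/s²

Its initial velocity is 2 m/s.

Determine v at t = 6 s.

Δv equals the area under the a-t graph; then v = v₀ + Δv.
0–2 s: ½(-3 + -7)(2) = -10 m/s
2–6 s: ½(-7 + 9)(4) = 4 m/s
Δv = -6 m/s, so v(6) = 2 + (-6) = -4 m/s.

-4 m/s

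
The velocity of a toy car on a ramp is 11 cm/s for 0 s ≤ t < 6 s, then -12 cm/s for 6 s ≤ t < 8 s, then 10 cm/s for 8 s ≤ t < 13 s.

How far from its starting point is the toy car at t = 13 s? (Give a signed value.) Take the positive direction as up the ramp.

92 cm

Displacement is the signed area under the v-t curve.
0–6 s: 11 × 6 = 66 cm
6–8 s: -12 × 2 = -24 cm
8–13 s: 10 × 5 = 50 cm
Net displacement = 92 cm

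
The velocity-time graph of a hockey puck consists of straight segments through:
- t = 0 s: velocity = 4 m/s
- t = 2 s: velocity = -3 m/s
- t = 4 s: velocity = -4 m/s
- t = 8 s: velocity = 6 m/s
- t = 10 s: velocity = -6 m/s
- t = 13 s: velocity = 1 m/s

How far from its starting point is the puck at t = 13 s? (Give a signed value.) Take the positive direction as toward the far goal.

Displacement is the signed area under the v-t curve.
0–2 s: ½(4 + -3)(2) = 1 m
2–4 s: ½(-3 + -4)(2) = -7 m
4–8 s: ½(-4 + 6)(4) = 4 m
8–10 s: ½(6 + -6)(2) = 0 m
10–13 s: ½(-6 + 1)(3) = -7.5 m
Net displacement = -9.5 m

-9.5 m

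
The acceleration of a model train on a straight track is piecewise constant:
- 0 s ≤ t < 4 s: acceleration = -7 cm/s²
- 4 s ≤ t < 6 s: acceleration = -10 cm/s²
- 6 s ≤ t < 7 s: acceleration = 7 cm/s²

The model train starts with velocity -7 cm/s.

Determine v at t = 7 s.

-48 cm/s

Δv equals the area under the a-t graph; then v = v₀ + Δv.
0–4 s: -7 × 4 = -28 cm/s
4–6 s: -10 × 2 = -20 cm/s
6–7 s: 7 × 1 = 7 cm/s
Δv = -41 cm/s, so v(7) = -7 + (-41) = -48 cm/s.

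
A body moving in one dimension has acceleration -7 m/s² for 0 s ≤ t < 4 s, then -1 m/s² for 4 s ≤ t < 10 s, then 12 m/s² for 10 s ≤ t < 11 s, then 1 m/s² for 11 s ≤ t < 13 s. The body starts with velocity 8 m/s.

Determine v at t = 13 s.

-12 m/s

Δv equals the area under the a-t graph; then v = v₀ + Δv.
0–4 s: -7 × 4 = -28 m/s
4–10 s: -1 × 6 = -6 m/s
10–11 s: 12 × 1 = 12 m/s
11–13 s: 1 × 2 = 2 m/s
Δv = -20 m/s, so v(13) = 8 + (-20) = -12 m/s.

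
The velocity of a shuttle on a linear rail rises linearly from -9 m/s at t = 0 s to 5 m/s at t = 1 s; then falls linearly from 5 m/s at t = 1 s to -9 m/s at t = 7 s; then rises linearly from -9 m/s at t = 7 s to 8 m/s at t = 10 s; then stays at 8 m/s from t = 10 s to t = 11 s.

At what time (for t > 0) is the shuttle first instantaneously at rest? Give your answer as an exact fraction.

t = 9/14 s

v changes sign on 0–1 s (from -9 to 5); the graph is linear there, so v = 0 at t = 0 + (9)·(1 − 0)/(5 − -9) = 9/14 s.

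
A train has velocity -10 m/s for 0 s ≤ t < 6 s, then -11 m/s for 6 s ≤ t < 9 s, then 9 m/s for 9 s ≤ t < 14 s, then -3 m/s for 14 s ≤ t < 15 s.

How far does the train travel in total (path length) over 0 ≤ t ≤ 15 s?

Distance (not displacement) is the total path length: add the absolute areas under v-t.
0–6 s: |-10| × 6 = 60 m
6–9 s: |-11| × 3 = 33 m
9–14 s: |9| × 5 = 45 m
14–15 s: |-3| × 1 = 3 m
Total distance = 141 m

141 m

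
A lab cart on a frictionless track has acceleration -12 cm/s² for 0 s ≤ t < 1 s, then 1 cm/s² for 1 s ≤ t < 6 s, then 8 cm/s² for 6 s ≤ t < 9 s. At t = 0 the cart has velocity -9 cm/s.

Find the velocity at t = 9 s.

Δv equals the area under the a-t graph; then v = v₀ + Δv.
0–1 s: -12 × 1 = -12 cm/s
1–6 s: 1 × 5 = 5 cm/s
6–9 s: 8 × 3 = 24 cm/s
Δv = 17 cm/s, so v(9) = -9 + (17) = 8 cm/s.

8 cm/s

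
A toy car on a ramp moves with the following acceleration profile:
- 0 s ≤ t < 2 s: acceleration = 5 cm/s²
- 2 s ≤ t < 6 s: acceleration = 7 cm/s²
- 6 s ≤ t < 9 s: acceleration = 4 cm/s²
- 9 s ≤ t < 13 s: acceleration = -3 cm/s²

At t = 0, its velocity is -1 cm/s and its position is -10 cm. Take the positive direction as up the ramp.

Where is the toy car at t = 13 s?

391 cm

On each constant-a segment, Δv = aΔt and Δx = v₀Δt + ½aΔt²; chain segment to segment.
0–2 s: v starts -1 cm/s; Δx = -1·2 + ½·5·2² = 8 cm; v ends 9 cm/s.
2–6 s: v starts 9 cm/s; Δx = 9·4 + ½·7·4² = 92 cm; v ends 37 cm/s.
6–9 s: v starts 37 cm/s; Δx = 37·3 + ½·4·3² = 129 cm; v ends 49 cm/s.
9–13 s: v starts 49 cm/s; Δx = 49·4 + ½·-3·4² = 172 cm; v ends 37 cm/s.
x(13) = -10 + Σ Δx = 391 cm.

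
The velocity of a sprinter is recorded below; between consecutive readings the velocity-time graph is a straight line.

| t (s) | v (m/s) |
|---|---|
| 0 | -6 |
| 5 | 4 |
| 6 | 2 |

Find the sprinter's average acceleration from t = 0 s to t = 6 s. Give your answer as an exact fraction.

Average acceleration = Δv/Δt = (2 − -6)/(6 − 0) = 4/3 m/s².

4/3 m/s²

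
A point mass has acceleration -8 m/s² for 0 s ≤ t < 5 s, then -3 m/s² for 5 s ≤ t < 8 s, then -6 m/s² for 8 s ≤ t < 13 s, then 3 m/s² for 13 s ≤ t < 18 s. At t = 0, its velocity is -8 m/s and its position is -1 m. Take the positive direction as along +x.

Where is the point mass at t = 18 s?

On each constant-a segment, Δv = aΔt and Δx = v₀Δt + ½aΔt²; chain segment to segment.
0–5 s: v starts -8 m/s; Δx = -8·5 + ½·-8·5² = -140 m; v ends -48 m/s.
5–8 s: v starts -48 m/s; Δx = -48·3 + ½·-3·3² = -157.5 m; v ends -57 m/s.
8–13 s: v starts -57 m/s; Δx = -57·5 + ½·-6·5² = -360 m; v ends -87 m/s.
13–18 s: v starts -87 m/s; Δx = -87·5 + ½·3·5² = -397.5 m; v ends -72 m/s.
x(18) = -1 + Σ Δx = -1056 m.

-1056 m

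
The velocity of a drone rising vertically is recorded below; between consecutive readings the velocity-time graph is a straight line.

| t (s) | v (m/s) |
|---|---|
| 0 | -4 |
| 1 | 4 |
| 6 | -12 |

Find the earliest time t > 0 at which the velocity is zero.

t = 0.5 s

v changes sign on 0–1 s (from -4 to 4); the graph is linear there, so v = 0 at t = 0 + (4)·(1 − 0)/(4 − -4) = 0.5 s.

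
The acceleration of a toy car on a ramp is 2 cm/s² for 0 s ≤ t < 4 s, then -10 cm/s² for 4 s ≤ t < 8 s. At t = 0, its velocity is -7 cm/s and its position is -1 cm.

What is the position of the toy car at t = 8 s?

-89 cm

On each constant-a segment, Δv = aΔt and Δx = v₀Δt + ½aΔt²; chain segment to segment.
0–4 s: v starts -7 cm/s; Δx = -7·4 + ½·2·4² = -12 cm; v ends 1 cm/s.
4–8 s: v starts 1 cm/s; Δx = 1·4 + ½·-10·4² = -76 cm; v ends -39 cm/s.
x(8) = -1 + Σ Δx = -89 cm.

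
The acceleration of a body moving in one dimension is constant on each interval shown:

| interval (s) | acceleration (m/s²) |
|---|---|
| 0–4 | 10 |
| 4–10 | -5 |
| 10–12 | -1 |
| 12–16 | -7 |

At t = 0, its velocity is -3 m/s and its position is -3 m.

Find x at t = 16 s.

173 m

On each constant-a segment, Δv = aΔt and Δx = v₀Δt + ½aΔt²; chain segment to segment.
0–4 s: v starts -3 m/s; Δx = -3·4 + ½·10·4² = 68 m; v ends 37 m/s.
4–10 s: v starts 37 m/s; Δx = 37·6 + ½·-5·6² = 132 m; v ends 7 m/s.
10–12 s: v starts 7 m/s; Δx = 7·2 + ½·-1·2² = 12 m; v ends 5 m/s.
12–16 s: v starts 5 m/s; Δx = 5·4 + ½·-7·4² = -36 m; v ends -23 m/s.
x(16) = -3 + Σ Δx = 173 m.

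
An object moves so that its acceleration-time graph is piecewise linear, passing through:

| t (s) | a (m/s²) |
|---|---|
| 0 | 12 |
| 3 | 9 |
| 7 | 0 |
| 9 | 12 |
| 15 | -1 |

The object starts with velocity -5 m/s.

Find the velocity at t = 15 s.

89.5 m/s

Δv equals the area under the a-t graph; then v = v₀ + Δv.
0–3 s: ½(12 + 9)(3) = 31.5 m/s
3–7 s: ½(9 + 0)(4) = 18 m/s
7–9 s: ½(0 + 12)(2) = 12 m/s
9–15 s: ½(12 + -1)(6) = 33 m/s
Δv = 94.5 m/s, so v(15) = -5 + (94.5) = 89.5 m/s.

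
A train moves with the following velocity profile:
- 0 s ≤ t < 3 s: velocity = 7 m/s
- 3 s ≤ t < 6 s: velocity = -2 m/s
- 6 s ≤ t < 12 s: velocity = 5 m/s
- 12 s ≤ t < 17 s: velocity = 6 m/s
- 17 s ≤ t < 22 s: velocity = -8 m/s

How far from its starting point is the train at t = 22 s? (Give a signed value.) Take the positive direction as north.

35 m

Net displacement equals the area under the velocity-time graph (areas below the axis count negative).
0–3 s: 7 × 3 = 21 m
3–6 s: -2 × 3 = -6 m
6–12 s: 5 × 6 = 30 m
12–17 s: 6 × 5 = 30 m
17–22 s: -8 × 5 = -40 m
Net displacement = 35 m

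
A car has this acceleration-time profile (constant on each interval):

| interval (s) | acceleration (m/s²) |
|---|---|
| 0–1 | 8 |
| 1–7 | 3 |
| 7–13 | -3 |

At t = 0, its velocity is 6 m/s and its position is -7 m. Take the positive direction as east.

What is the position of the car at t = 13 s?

279 m

On each constant-a segment, Δv = aΔt and Δx = v₀Δt + ½aΔt²; chain segment to segment.
0–1 s: v starts 6 m/s; Δx = 6·1 + ½·8·1² = 10 m; v ends 14 m/s.
1–7 s: v starts 14 m/s; Δx = 14·6 + ½·3·6² = 138 m; v ends 32 m/s.
7–13 s: v starts 32 m/s; Δx = 32·6 + ½·-3·6² = 138 m; v ends 14 m/s.
x(13) = -7 + Σ Δx = 279 m.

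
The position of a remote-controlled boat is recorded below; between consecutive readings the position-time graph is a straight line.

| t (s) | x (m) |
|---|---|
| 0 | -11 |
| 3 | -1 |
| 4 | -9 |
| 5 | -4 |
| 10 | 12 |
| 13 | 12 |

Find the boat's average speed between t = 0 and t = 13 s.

3 m/s

Average speed = (total path length)/(elapsed time); on a piecewise-linear x-t graph the path length is Σ|Δx|.
0–3 s: |Δx| = |-1 − -11| = 10 m
3–4 s: |Δx| = |-9 − -1| = 8 m
4–5 s: |Δx| = |-4 − -9| = 5 m
5–10 s: |Δx| = |12 − -4| = 16 m
10–13 s: |Δx| = |12 − 12| = 0 m
Total path = 39 m; average speed = 39/13 = 3 m/s.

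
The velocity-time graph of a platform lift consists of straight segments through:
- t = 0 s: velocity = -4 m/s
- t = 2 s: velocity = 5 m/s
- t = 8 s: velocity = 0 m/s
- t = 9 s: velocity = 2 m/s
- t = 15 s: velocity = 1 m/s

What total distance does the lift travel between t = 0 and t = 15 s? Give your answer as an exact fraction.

Distance (not displacement) is the total path length: add the absolute areas under v-t.
0–2 s: v = 0 at t = 8/9 s; triangle areas 16/9 + 25/9 = 41/9 m
2–8 s: |½(5 + 0)(6)| = 15 m
8–9 s: |½(0 + 2)(1)| = 1 m
9–15 s: |½(2 + 1)(6)| = 9 m
Total distance = 266/9 m

266/9 m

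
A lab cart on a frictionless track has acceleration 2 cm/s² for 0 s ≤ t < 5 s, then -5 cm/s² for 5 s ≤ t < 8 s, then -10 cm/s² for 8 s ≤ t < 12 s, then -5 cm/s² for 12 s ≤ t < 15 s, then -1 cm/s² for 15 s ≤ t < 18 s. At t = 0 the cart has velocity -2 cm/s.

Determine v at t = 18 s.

-65 cm/s

Δv equals the area under the a-t graph; then v = v₀ + Δv.
0–5 s: 2 × 5 = 10 cm/s
5–8 s: -5 × 3 = -15 cm/s
8–12 s: -10 × 4 = -40 cm/s
12–15 s: -5 × 3 = -15 cm/s
15–18 s: -1 × 3 = -3 cm/s
Δv = -63 cm/s, so v(18) = -2 + (-63) = -65 cm/s.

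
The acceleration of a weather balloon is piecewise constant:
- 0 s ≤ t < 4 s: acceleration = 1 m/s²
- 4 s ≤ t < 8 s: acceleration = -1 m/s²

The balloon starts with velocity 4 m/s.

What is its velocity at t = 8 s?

4 m/s

Δv equals the area under the a-t graph; then v = v₀ + Δv.
0–4 s: 1 × 4 = 4 m/s
4–8 s: -1 × 4 = -4 m/s
Δv = 0 m/s, so v(8) = 4 + (0) = 4 m/s.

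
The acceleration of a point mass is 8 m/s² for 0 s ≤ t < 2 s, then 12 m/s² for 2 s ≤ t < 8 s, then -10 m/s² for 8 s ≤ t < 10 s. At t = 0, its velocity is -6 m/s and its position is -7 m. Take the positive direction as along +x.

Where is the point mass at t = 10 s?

On each constant-a segment, Δv = aΔt and Δx = v₀Δt + ½aΔt²; chain segment to segment.
0–2 s: v starts -6 m/s; Δx = -6·2 + ½·8·2² = 4 m; v ends 10 m/s.
2–8 s: v starts 10 m/s; Δx = 10·6 + ½·12·6² = 276 m; v ends 82 m/s.
8–10 s: v starts 82 m/s; Δx = 82·2 + ½·-10·2² = 144 m; v ends 62 m/s.
x(10) = -7 + Σ Δx = 417 m.

417 m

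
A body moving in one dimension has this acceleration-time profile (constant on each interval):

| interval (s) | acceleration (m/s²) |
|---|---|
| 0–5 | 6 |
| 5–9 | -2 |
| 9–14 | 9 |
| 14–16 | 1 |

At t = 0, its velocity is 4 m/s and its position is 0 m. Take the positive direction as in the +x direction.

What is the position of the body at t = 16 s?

On each constant-a segment, Δv = aΔt and Δx = v₀Δt + ½aΔt²; chain segment to segment.
0–5 s: v starts 4 m/s; Δx = 4·5 + ½·6·5² = 95 m; v ends 34 m/s.
5–9 s: v starts 34 m/s; Δx = 34·4 + ½·-2·4² = 120 m; v ends 26 m/s.
9–14 s: v starts 26 m/s; Δx = 26·5 + ½·9·5² = 242.5 m; v ends 71 m/s.
14–16 s: v starts 71 m/s; Δx = 71·2 + ½·1·2² = 144 m; v ends 73 m/s.
x(16) = 0 + Σ Δx = 601.5 m.

601.5 m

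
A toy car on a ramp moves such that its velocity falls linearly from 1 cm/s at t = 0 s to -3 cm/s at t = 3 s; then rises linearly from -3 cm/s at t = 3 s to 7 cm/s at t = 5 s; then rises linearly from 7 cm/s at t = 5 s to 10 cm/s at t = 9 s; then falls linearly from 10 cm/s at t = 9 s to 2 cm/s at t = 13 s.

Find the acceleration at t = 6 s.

Acceleration is the slope of the v-t graph on 5–9 s: (10 − 7)/(9 − 5) = 0.75 cm/s².

0.75 cm/s²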